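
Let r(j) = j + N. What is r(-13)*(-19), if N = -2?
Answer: 285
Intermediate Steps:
r(j) = -2 + j (r(j) = j - 2 = -2 + j)
r(-13)*(-19) = (-2 - 13)*(-19) = -15*(-19) = 285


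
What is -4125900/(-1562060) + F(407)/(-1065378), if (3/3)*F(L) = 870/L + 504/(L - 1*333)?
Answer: 14908508739074/5644358616523 ≈ 2.6413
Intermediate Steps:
F(L) = 504/(-333 + L) + 870/L (F(L) = 870/L + 504/(L - 1*333) = 870/L + 504/(L - 333) = 870/L + 504/(-333 + L) = 504/(-333 + L) + 870/L)
-4125900/(-1562060) + F(407)/(-1065378) = -4125900/(-1562060) + (6*(-48285 + 229*407)/(407*(-333 + 407)))/(-1065378) = -4125900*(-1/1562060) + (6*(1/407)*(-48285 + 93203)/74)*(-1/1065378) = 206295/78103 + (6*(1/407)*(1/74)*44918)*(-1/1065378) = 206295/78103 + (3642/407)*(-1/1065378) = 206295/78103 - 607/72268141 = 14908508739074/5644358616523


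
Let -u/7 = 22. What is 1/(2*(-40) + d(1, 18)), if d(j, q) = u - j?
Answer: -1/235 ≈ -0.0042553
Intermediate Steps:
u = -154 (u = -7*22 = -154)
d(j, q) = -154 - j
1/(2*(-40) + d(1, 18)) = 1/(2*(-40) + (-154 - 1*1)) = 1/(-80 + (-154 - 1)) = 1/(-80 - 155) = 1/(-235) = -1/235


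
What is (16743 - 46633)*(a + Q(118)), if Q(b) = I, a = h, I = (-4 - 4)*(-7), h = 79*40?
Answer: -96126240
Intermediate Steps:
h = 3160
I = 56 (I = -8*(-7) = 56)
a = 3160
Q(b) = 56
(16743 - 46633)*(a + Q(118)) = (16743 - 46633)*(3160 + 56) = -29890*3216 = -96126240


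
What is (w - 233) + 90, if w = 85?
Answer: -58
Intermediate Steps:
(w - 233) + 90 = (85 - 233) + 90 = -148 + 90 = -58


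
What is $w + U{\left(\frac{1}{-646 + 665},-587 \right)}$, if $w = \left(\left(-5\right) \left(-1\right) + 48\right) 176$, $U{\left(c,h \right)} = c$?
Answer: $\frac{177233}{19} \approx 9328.0$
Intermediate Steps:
$w = 9328$ ($w = \left(5 + 48\right) 176 = 53 \cdot 176 = 9328$)
$w + U{\left(\frac{1}{-646 + 665},-587 \right)} = 9328 + \frac{1}{-646 + 665} = 9328 + \frac{1}{19} = \frac{177233}{19}$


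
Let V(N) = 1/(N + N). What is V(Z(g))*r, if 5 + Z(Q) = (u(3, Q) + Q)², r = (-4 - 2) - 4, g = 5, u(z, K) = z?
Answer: -5/59 ≈ -0.084746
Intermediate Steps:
r = -10 (r = -6 - 4 = -10)
Z(Q) = -5 + (3 + Q)²
V(N) = 1/(2*N)
V(Z(g))*r = (1/(2*(-5 + (3 + 5)²)))*(-10) = (1/(2*(-5 + 8²)))*(-10) = (1/(2*(-5 + 64)))*(-10) = ((½)/59)*(-10) = ((½)*(1/59))*(-10) = (1/118)*(-10) = -5/59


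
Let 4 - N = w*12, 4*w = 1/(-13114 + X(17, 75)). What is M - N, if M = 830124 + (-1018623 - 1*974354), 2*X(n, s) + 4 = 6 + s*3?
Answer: -10078481621/8667 ≈ -1.1629e+6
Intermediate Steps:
X(n, s) = 1 + 3*s/2 (X(n, s) = -2 + (6 + s*3)/2 = -2 + (6 + 3*s)/2 = -2 + (3 + 3*s/2) = 1 + 3*s/2)
M = -1162853 (M = 830124 + (-1018623 - 974354) = 830124 - 1992977 = -1162853)
w = -1/52002 (w = 1/(4*(-13114 + (1 + (3/2)*75))) = 1/(4*(-13114 + (1 + 225/2))) = 1/(4*(-13114 + 227/2)) = 1/(4*(-26001/2)) = (¼)*(-2/26001) = -1/52002 ≈ -1.9230e-5)
N = 34670/8667 (N = 4 - (-1)*12/52002 = 4 - 1*(-2/8667) = 4 + 2/8667 = 34670/8667 ≈ 4.0002)
M - N = -1162853 - 1*34670/8667 = -1162853 - 34670/8667 = -10078481621/8667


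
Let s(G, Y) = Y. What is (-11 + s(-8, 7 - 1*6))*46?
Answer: -460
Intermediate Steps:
(-11 + s(-8, 7 - 1*6))*46 = (-11 + (7 - 1*6))*46 = (-11 + (7 - 6))*46 = (-11 + 1)*46 = -10*46 = -460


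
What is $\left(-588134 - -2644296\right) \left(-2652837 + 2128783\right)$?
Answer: $-1077539920748$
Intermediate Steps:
$\left(-588134 - -2644296\right) \left(-2652837 + 2128783\right) = \left(-588134 + 2644296\right) \left(-524054\right) = 2056162 \left(-524054\right) = -1077539920748$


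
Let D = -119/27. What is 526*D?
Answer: -62594/27 ≈ -2318.3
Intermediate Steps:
D = -119/27 (D = -119*1/27 = -119/27 ≈ -4.4074)
526*D = 526*(-119/27) = -62594/27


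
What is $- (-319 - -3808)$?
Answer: $-3489$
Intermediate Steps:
$- (-319 - -3808) = - (-319 + 3808) = \left(-1\right) 3489 = -3489$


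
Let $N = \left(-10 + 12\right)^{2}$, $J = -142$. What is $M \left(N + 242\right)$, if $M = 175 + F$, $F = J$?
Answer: $8118$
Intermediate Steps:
$N = 4$ ($N = 2^{2} = 4$)
$F = -142$
$M = 33$ ($M = 175 - 142 = 33$)
$M \left(N + 242\right) = 33 \left(4 + 242\right) = 33 \cdot 246 = 8118$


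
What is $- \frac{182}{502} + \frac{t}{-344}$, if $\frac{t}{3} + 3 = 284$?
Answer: $- \frac{242897}{86344} \approx -2.8131$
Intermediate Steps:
$t = 843$ ($t = -9 + 3 \cdot 284 = -9 + 852 = 843$)
$- \frac{182}{502} + \frac{t}{-344} = - \frac{182}{502} + \frac{843}{-344} = \left(-182\right) \frac{1}{502} + 843 \left(- \frac{1}{344}\right) = - \frac{91}{251} - \frac{843}{344} = - \frac{242897}{86344}$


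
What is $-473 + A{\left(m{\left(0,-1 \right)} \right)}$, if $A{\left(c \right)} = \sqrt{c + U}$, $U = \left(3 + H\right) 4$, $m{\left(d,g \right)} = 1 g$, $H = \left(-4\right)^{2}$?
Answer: $-473 + 5 \sqrt{3} \approx -464.34$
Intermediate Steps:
$H = 16$
$m{\left(d,g \right)} = g$
$U = 76$ ($U = \left(3 + 16\right) 4 = 19 \cdot 4 = 76$)
$A{\left(c \right)} = \sqrt{76 + c}$ ($A{\left(c \right)} = \sqrt{c + 76} = \sqrt{76 + c}$)
$-473 + A{\left(m{\left(0,-1 \right)} \right)} = -473 + \sqrt{76 - 1} = -473 + \sqrt{75} = -473 + 5 \sqrt{3}$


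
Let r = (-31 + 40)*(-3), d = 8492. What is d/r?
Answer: -8492/27 ≈ -314.52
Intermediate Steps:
r = -27 (r = 9*(-3) = -27)
d/r = 8492/(-27) = 8492*(-1/27) = -8492/27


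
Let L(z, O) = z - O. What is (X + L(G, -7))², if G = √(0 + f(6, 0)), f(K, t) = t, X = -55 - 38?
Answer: 7396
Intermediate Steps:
X = -93
G = 0 (G = √(0 + 0) = √0 = 0)
(X + L(G, -7))² = (-93 + (0 - 1*(-7)))² = (-93 + (0 + 7))² = (-93 + 7)² = (-86)² = 7396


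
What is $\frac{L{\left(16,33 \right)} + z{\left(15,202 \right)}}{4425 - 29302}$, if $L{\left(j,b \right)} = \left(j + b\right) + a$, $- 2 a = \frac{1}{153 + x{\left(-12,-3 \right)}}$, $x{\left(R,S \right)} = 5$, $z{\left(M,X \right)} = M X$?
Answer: $- \frac{972963}{7861132} \approx -0.12377$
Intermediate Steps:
$a = - \frac{1}{316}$ ($a = - \frac{1}{2 \left(153 + 5\right)} = - \frac{1}{2 \cdot 158} = \left(- \frac{1}{2}\right) \frac{1}{158} = - \frac{1}{316} \approx -0.0031646$)
$L{\left(j,b \right)} = - \frac{1}{316} + b + j$ ($L{\left(j,b \right)} = \left(j + b\right) - \frac{1}{316} = \left(b + j\right) - \frac{1}{316} = - \frac{1}{316} + b + j$)
$\frac{L{\left(16,33 \right)} + z{\left(15,202 \right)}}{4425 - 29302} = \frac{\left(- \frac{1}{316} + 33 + 16\right) + 15 \cdot 202}{4425 - 29302} = \frac{\frac{15483}{316} + 3030}{-24877} = \frac{972963}{316} \left(- \frac{1}{24877}\right) = - \frac{972963}{7861132}$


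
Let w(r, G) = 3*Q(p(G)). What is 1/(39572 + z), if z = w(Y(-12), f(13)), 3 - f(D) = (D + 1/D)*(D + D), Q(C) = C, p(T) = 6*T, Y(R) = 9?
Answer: 1/33506 ≈ 2.9845e-5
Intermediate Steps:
f(D) = 3 - 2*D*(D + 1/D) (f(D) = 3 - (D + 1/D)*(D + D) = 3 - (D + 1/D)*2*D = 3 - 2*D*(D + 1/D))
w(r, G) = 18*G (w(r, G) = 3*(6*G) = 18*G)
z = -6066 (z = 18*(1 - 2*13²) = 18*(1 - 2*169) = 18*(1 - 338) = 18*(-337) = -6066)
1/(39572 + z) = 1/(39572 - 6066) = 1/33506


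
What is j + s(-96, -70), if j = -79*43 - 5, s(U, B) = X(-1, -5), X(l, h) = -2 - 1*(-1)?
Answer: -3403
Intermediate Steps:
X(l, h) = -1 (X(l, h) = -2 + 1 = -1)
s(U, B) = -1
j = -3402 (j = -3397 - 5 = -3402)
j + s(-96, -70) = -3402 - 1 = -3403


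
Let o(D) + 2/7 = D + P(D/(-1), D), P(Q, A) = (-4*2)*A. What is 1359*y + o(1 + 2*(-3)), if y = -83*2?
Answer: -1578915/7 ≈ -2.2556e+5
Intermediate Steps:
P(Q, A) = -8*A
o(D) = -2/7 - 7*D (o(D) = -2/7 + (D - 8*D) = -2/7 - 7*D)
y = -166
1359*y + o(1 + 2*(-3)) = 1359*(-166) + (-2/7 - 7*(1 + 2*(-3))) = -225594 + (-2/7 - 7*(1 - 6)) = -225594 + (-2/7 - 7*(-5)) = -225594 + (-2/7 + 35) = -225594 + 243/7 = -1578915/7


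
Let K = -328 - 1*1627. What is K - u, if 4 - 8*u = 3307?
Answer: -12337/8 ≈ -1542.1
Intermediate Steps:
u = -3303/8 (u = ½ - ⅛*3307 = ½ - 3307/8 = -3303/8 ≈ -412.88)
K = -1955 (K = -328 - 1627 = -1955)
K - u = -1955 - 1*(-3303/8) = -1955 + 3303/8 = -12337/8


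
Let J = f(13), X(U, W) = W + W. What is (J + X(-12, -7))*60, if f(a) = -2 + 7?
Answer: -540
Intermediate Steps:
f(a) = 5
X(U, W) = 2*W
J = 5
(J + X(-12, -7))*60 = (5 + 2*(-7))*60 = (5 - 14)*60 = -9*60 = -540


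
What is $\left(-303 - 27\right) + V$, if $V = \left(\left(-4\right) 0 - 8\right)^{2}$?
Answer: $-266$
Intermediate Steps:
$V = 64$ ($V = \left(0 - 8\right)^{2} = \left(-8\right)^{2} = 64$)
$\left(-303 - 27\right) + V = \left(-303 - 27\right) + 64 = -330 + 64 = -266$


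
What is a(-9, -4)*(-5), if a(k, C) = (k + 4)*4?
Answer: 100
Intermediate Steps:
a(k, C) = 16 + 4*k (a(k, C) = (4 + k)*4 = 16 + 4*k)
a(-9, -4)*(-5) = (16 + 4*(-9))*(-5) = (16 - 36)*(-5) = -20*(-5) = 100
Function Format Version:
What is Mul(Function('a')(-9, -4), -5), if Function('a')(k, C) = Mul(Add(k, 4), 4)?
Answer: 100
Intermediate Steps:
Function('a')(k, C) = Add(16, Mul(4, k)) (Function('a')(k, C) = Mul(Add(4, k), 4) = Add(16, Mul(4, k)))
Mul(Function('a')(-9, -4), -5) = Mul(Add(16, Mul(4, -9)), -5) = Mul(Add(16, -36), -5) = Mul(-20, -5) = 100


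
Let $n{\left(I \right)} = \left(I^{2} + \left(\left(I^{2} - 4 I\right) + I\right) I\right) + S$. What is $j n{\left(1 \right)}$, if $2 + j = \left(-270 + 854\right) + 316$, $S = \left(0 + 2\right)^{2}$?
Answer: $2694$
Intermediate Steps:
$S = 4$ ($S = 2^{2} = 4$)
$j = 898$ ($j = -2 + \left(\left(-270 + 854\right) + 316\right) = -2 + \left(584 + 316\right) = -2 + 900 = 898$)
$n{\left(I \right)} = 4 + I^{2} + I \left(I^{2} - 3 I\right)$ ($n{\left(I \right)} = \left(I^{2} + \left(\left(I^{2} - 4 I\right) + I\right) I\right) + 4 = \left(I^{2} + \left(I^{2} - 3 I\right) I\right) + 4 = \left(I^{2} + I \left(I^{2} - 3 I\right)\right) + 4 = 4 + I^{2} + I \left(I^{2} - 3 I\right)$)
$j n{\left(1 \right)} = 898 \left(4 + 1^{3} - 2 \cdot 1^{2}\right) = 898 \left(4 + 1 - 2\right) = 898 \cdot 3 = 2694$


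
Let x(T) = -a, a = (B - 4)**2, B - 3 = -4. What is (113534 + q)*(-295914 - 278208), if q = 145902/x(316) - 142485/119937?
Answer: -61798601861886474/999475 ≈ -6.1831e+10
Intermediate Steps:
B = -1 (B = 3 - 4 = -1)
a = 25 (a = (-1 - 4)**2 = (-5)**2 = 25)
x(T) = -25 (x(T) = -1*25 = -25)
q = -5834203433/999475 (q = 145902/(-25) - 142485/119937 = 145902*(-1/25) - 142485*1/119937 = -145902/25 - 47495/39979 = -5834203433/999475 ≈ -5837.3)
(113534 + q)*(-295914 - 278208) = (113534 - 5834203433/999475)*(-295914 - 278208) = (107640191217/999475)*(-574122) = -61798601861886474/999475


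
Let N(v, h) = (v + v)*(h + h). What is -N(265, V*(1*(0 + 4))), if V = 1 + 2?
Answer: -12720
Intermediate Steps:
V = 3
N(v, h) = 4*h*v (N(v, h) = (2*v)*(2*h) = 4*h*v)
-N(265, V*(1*(0 + 4))) = -4*3*(1*(0 + 4))*265 = -4*3*(1*4)*265 = -4*3*4*265 = -4*12*265 = -1*12720 = -12720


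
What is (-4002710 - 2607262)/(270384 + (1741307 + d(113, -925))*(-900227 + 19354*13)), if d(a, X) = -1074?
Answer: 6609972/1128758359241 ≈ 5.8560e-6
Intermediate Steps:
(-4002710 - 2607262)/(270384 + (1741307 + d(113, -925))*(-900227 + 19354*13)) = (-4002710 - 2607262)/(270384 + (1741307 - 1074)*(-900227 + 19354*13)) = -6609972/(270384 + 1740233*(-900227 + 251602)) = -6609972/(270384 + 1740233*(-648625)) = -6609972/(270384 - 1128758629625) = -6609972/(-1128758359241) = -6609972*(-1/1128758359241) = 6609972/1128758359241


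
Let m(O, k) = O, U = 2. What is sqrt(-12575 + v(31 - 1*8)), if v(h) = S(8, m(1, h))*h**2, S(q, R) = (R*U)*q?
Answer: I*sqrt(4111) ≈ 64.117*I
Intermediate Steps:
S(q, R) = 2*R*q (S(q, R) = (R*2)*q = (2*R)*q = 2*R*q)
v(h) = 16*h**2 (v(h) = (2*1*8)*h**2 = 16*h**2)
sqrt(-12575 + v(31 - 1*8)) = sqrt(-12575 + 16*(31 - 1*8)**2) = sqrt(-12575 + 16*(31 - 8)**2) = sqrt(-12575 + 16*23**2) = sqrt(-12575 + 16*529) = sqrt(-12575 + 8464) = sqrt(-4111) = I*sqrt(4111)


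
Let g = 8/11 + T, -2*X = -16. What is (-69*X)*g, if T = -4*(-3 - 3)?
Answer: -150144/11 ≈ -13649.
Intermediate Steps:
X = 8 (X = -½*(-16) = 8)
T = 24 (T = -4*(-6) = 24)
g = 272/11 (g = 8/11 + 24 = 272/11 ≈ 24.727)
(-69*X)*g = -69*8*(272/11) = -552*272/11 = -150144/11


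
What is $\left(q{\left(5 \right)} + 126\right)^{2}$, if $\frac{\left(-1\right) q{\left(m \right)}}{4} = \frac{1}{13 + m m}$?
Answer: $\frac{5721664}{361} \approx 15849.0$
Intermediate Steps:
$q{\left(m \right)} = - \frac{4}{13 + m^{2}}$ ($q{\left(m \right)} = - \frac{4}{13 + m m} = - \frac{4}{13 + m^{2}}$)
$\left(q{\left(5 \right)} + 126\right)^{2} = \left(- \frac{4}{13 + 5^{2}} + 126\right)^{2} = \left(- \frac{4}{13 + 25} + 126\right)^{2} = \left(- \frac{4}{38} + 126\right)^{2} = \left(\left(-4\right) \frac{1}{38} + 126\right)^{2} = \left(- \frac{2}{19} + 126\right)^{2} = \left(\frac{2392}{19}\right)^{2} = \frac{5721664}{361}$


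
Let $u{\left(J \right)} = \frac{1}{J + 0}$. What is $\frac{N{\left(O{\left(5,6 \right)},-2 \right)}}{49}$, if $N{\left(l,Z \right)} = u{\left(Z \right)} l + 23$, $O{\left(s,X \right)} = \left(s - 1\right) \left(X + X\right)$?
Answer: $- \frac{1}{49} \approx -0.020408$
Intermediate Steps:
$u{\left(J \right)} = \frac{1}{J}$
$O{\left(s,X \right)} = 2 X \left(-1 + s\right)$ ($O{\left(s,X \right)} = \left(-1 + s\right) 2 X = 2 X \left(-1 + s\right)$)
$N{\left(l,Z \right)} = 23 + \frac{l}{Z}$ ($N{\left(l,Z \right)} = \frac{l}{Z} + 23 = 23 + \frac{l}{Z}$)
$\frac{N{\left(O{\left(5,6 \right)},-2 \right)}}{49} = \frac{23 + \frac{2 \cdot 6 \left(-1 + 5\right)}{-2}}{49} = \left(23 + 2 \cdot 6 \cdot 4 \left(- \frac{1}{2}\right)\right) \frac{1}{49} = \left(23 + 48 \left(- \frac{1}{2}\right)\right) \frac{1}{49} = \left(23 - 24\right) \frac{1}{49} = \left(-1\right) \frac{1}{49} = - \frac{1}{49}$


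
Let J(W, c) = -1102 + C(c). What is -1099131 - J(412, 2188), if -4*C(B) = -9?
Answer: -4392125/4 ≈ -1.0980e+6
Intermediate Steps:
C(B) = 9/4 (C(B) = -1/4*(-9) = 9/4)
J(W, c) = -4399/4 (J(W, c) = -1102 + 9/4 = -4399/4)
-1099131 - J(412, 2188) = -1099131 - 1*(-4399/4) = -1099131 + 4399/4 = -4392125/4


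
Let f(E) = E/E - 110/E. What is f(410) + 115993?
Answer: 4755743/41 ≈ 1.1599e+5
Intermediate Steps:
f(E) = 1 - 110/E
f(410) + 115993 = (-110 + 410)/410 + 115993 = (1/410)*300 + 115993 = 30/41 + 115993 = 4755743/41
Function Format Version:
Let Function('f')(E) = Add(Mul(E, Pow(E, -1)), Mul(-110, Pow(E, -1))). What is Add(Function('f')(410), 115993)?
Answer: Rational(4755743, 41) ≈ 1.1599e+5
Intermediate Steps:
Function('f')(E) = Add(1, Mul(-110, Pow(E, -1)))
Add(Function('f')(410), 115993) = Add(Mul(Pow(410, -1), Add(-110, 410)), 115993) = Add(Mul(Rational(1, 410), 300), 115993) = Add(Rational(30, 41), 115993) = Rational(4755743, 41)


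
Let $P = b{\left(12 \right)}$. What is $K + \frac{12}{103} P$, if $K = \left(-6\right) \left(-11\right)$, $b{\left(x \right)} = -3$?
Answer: $\frac{6762}{103} \approx 65.651$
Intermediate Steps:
$P = -3$
$K = 66$
$K + \frac{12}{103} P = 66 + \frac{12}{103} \left(-3\right) = 66 - \frac{36}{103} = \frac{6762}{103}$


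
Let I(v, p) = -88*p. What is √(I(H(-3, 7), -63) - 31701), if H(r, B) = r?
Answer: I*√26157 ≈ 161.73*I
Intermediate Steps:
√(I(H(-3, 7), -63) - 31701) = √(-88*(-63) - 31701) = √(5544 - 31701) = √(-26157) = I*√26157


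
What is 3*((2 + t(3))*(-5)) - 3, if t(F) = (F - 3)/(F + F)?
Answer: -33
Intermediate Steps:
t(F) = (-3 + F)/(2*F) (t(F) = (-3 + F)/((2*F)) = (-3 + F)*(1/(2*F)) = (-3 + F)/(2*F))
3*((2 + t(3))*(-5)) - 3 = 3*((2 + (½)*(-3 + 3)/3)*(-5)) - 3 = 3*((2 + (½)*(⅓)*0)*(-5)) - 3 = 3*((2 + 0)*(-5)) - 3 = 3*(2*(-5)) - 3 = 3*(-10) - 3 = -30 - 3 = -33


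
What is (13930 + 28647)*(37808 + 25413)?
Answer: 2691760517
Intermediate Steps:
(13930 + 28647)*(37808 + 25413) = 42577*63221 = 2691760517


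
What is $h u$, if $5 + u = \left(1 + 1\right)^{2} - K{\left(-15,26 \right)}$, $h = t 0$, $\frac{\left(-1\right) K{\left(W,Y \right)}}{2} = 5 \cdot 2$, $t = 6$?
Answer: $0$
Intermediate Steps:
$K{\left(W,Y \right)} = -20$ ($K{\left(W,Y \right)} = - 2 \cdot 5 \cdot 2 = \left(-2\right) 10 = -20$)
$h = 0$ ($h = 6 \cdot 0 = 0$)
$u = 19$ ($u = -5 + \left(\left(1 + 1\right)^{2} - -20\right) = -5 + \left(2^{2} + 20\right) = -5 + \left(4 + 20\right) = -5 + 24 = 19$)
$h u = 0 \cdot 19 = 0$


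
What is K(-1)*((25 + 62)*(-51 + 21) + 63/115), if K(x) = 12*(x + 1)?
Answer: 0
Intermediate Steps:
K(x) = 12 + 12*x (K(x) = 12*(1 + x) = 12 + 12*x)
K(-1)*((25 + 62)*(-51 + 21) + 63/115) = (12 + 12*(-1))*((25 + 62)*(-51 + 21) + 63/115) = (12 - 12)*(87*(-30) + 63*(1/115)) = 0*(-2610 + 63/115) = 0*(-300087/115) = 0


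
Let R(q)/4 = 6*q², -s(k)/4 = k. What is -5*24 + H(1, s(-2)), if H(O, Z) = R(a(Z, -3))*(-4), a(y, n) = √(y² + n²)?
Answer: -7128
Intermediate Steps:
a(y, n) = √(n² + y²)
s(k) = -4*k
R(q) = 24*q² (R(q) = 4*(6*q²) = 24*q²)
H(O, Z) = -864 - 96*Z² (H(O, Z) = (24*(√((-3)² + Z²))²)*(-4) = (24*(√(9 + Z²))²)*(-4) = (24*(9 + Z²))*(-4) = (216 + 24*Z²)*(-4) = -864 - 96*Z²)
-5*24 + H(1, s(-2)) = -5*24 + (-864 - 96*(-4*(-2))²) = -120 + (-864 - 96*8²) = -120 + (-864 - 96*64) = -120 + (-864 - 6144) = -120 - 7008 = -7128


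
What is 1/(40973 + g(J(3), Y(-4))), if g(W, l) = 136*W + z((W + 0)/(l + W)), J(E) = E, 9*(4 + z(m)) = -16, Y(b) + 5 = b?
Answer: 9/372377 ≈ 2.4169e-5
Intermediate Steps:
Y(b) = -5 + b
z(m) = -52/9 (z(m) = -4 + (⅑)*(-16) = -4 - 16/9 = -52/9)
g(W, l) = -52/9 + 136*W (g(W, l) = 136*W - 52/9 = -52/9 + 136*W)
1/(40973 + g(J(3), Y(-4))) = 1/(40973 + (-52/9 + 136*3)) = 1/(40973 + (-52/9 + 408)) = 1/(40973 + 3620/9) = 1/(372377/9) = 9/372377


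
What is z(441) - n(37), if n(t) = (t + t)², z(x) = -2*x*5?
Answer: -9886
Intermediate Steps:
z(x) = -10*x
n(t) = 4*t² (n(t) = (2*t)² = 4*t²)
z(441) - n(37) = -10*441 - 4*37² = -4410 - 4*1369 = -4410 - 1*5476 = -4410 - 5476 = -9886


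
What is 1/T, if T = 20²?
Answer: 1/400 ≈ 0.0025000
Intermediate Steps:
T = 400
1/T = 1/400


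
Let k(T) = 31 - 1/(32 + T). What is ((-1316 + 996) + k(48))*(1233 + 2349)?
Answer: -41409711/40 ≈ -1.0352e+6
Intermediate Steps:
((-1316 + 996) + k(48))*(1233 + 2349) = ((-1316 + 996) + (991 + 31*48)/(32 + 48))*(1233 + 2349) = (-320 + (991 + 1488)/80)*3582 = (-320 + (1/80)*2479)*3582 = (-320 + 2479/80)*3582 = -23121/80*3582 = -41409711/40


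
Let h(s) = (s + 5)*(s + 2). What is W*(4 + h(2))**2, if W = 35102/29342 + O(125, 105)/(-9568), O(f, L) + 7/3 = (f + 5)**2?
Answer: -7677859168/13159887 ≈ -583.43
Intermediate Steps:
O(f, L) = -7/3 + (5 + f)**2 (O(f, L) = -7/3 + (f + 5)**2 = -7/3 + (5 + f)**2)
W = -239933099/421116384 (W = 35102/29342 + (-7/3 + (5 + 125)**2)/(-9568) = 35102*(1/29342) + (-7/3 + 130**2)*(-1/9568) = 17551/14671 + (-7/3 + 16900)*(-1/9568) = 17551/14671 + (50693/3)*(-1/9568) = 17551/14671 - 50693/28704 = -239933099/421116384 ≈ -0.56975)
h(s) = (2 + s)*(5 + s) (h(s) = (5 + s)*(2 + s) = (2 + s)*(5 + s))
W*(4 + h(2))**2 = -239933099*(4 + (10 + 2**2 + 7*2))**2/421116384 = -239933099*(4 + (10 + 4 + 14))**2/421116384 = -239933099*(4 + 28)**2/421116384 = -239933099/421116384*32**2 = -239933099/421116384*1024 = -7677859168/13159887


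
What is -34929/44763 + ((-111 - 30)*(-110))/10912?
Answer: 4744377/7400816 ≈ 0.64106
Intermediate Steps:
-34929/44763 + ((-111 - 30)*(-110))/10912 = -34929*1/44763 - 141*(-110)*(1/10912) = -11643/14921 + 15510*(1/10912) = -11643/14921 + 705/496 = 4744377/7400816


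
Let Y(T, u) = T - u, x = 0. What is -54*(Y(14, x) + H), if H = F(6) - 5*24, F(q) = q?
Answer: 5400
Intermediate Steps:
H = -114 (H = 6 - 5*24 = 6 - 120 = -114)
-54*(Y(14, x) + H) = -54*((14 - 1*0) - 114) = -54*((14 + 0) - 114) = -54*(14 - 114) = -54*(-100) = 5400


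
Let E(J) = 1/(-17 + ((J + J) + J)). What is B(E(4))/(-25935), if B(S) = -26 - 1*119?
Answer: 29/5187 ≈ 0.0055909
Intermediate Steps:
E(J) = 1/(-17 + 3*J) (E(J) = 1/(-17 + (2*J + J)) = 1/(-17 + 3*J))
B(S) = -145 (B(S) = -26 - 119 = -145)
B(E(4))/(-25935) = -145/(-25935) = -145*(-1/25935) = 29/5187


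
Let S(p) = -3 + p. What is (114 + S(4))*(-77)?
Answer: -8855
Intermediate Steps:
(114 + S(4))*(-77) = (114 + (-3 + 4))*(-77) = (114 + 1)*(-77) = 115*(-77) = -8855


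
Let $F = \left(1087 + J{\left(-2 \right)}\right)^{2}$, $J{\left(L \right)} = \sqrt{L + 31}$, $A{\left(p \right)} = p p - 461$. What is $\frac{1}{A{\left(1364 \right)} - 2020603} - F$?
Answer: $- \frac{189726827665}{160568} - 2174 \sqrt{29} \approx -1.1933 \cdot 10^{6}$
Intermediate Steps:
$A{\left(p \right)} = -461 + p^{2}$ ($A{\left(p \right)} = p^{2} - 461 = -461 + p^{2}$)
$J{\left(L \right)} = \sqrt{31 + L}$
$F = \left(1087 + \sqrt{29}\right)^{2}$ ($F = \left(1087 + \sqrt{31 - 2}\right)^{2} = \left(1087 + \sqrt{29}\right)^{2} \approx 1.1933 \cdot 10^{6}$)
$\frac{1}{A{\left(1364 \right)} - 2020603} - F = \frac{1}{\left(-461 + 1364^{2}\right) - 2020603} - \left(1087 + \sqrt{29}\right)^{2} = \frac{1}{\left(-461 + 1860496\right) - 2020603} - \left(1087 + \sqrt{29}\right)^{2} = \frac{1}{1860035 - 2020603} - \left(1087 + \sqrt{29}\right)^{2} = \frac{1}{-160568} - \left(1087 + \sqrt{29}\right)^{2} = - \frac{1}{160568} - \left(1087 + \sqrt{29}\right)^{2}$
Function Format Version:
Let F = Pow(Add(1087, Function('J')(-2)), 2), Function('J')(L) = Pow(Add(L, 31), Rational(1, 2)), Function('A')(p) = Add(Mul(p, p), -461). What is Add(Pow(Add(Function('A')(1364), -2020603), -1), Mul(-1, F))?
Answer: Add(Rational(-189726827665, 160568), Mul(-2174, Pow(29, Rational(1, 2)))) ≈ -1.1933e+6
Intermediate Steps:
Function('A')(p) = Add(-461, Pow(p, 2)) (Function('A')(p) = Add(Pow(p, 2), -461) = Add(-461, Pow(p, 2)))
Function('J')(L) = Pow(Add(31, L), Rational(1, 2))
F = Pow(Add(1087, Pow(29, Rational(1, 2))), 2) (F = Pow(Add(1087, Pow(Add(31, -2), Rational(1, 2))), 2) = Pow(Add(1087, Pow(29, Rational(1, 2))), 2) ≈ 1.1933e+6)
Add(Pow(Add(Function('A')(1364), -2020603), -1), Mul(-1, F)) = Add(Pow(Add(Add(-461, Pow(1364, 2)), -2020603), -1), Mul(-1, Pow(Add(1087, Pow(29, Rational(1, 2))), 2))) = Add(Pow(Add(Add(-461, 1860496), -2020603), -1), Mul(-1, Pow(Add(1087, Pow(29, Rational(1, 2))), 2))) = Add(Pow(Add(1860035, -2020603), -1), Mul(-1, Pow(Add(1087, Pow(29, Rational(1, 2))), 2))) = Add(Pow(-160568, -1), Mul(-1, Pow(Add(1087, Pow(29, Rational(1, 2))), 2))) = Add(Rational(-1, 160568), Mul(-1, Pow(Add(1087, Pow(29, Rational(1, 2))), 2)))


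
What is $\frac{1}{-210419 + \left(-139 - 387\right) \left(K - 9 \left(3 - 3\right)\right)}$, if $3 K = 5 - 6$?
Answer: $- \frac{3}{630731} \approx -4.7564 \cdot 10^{-6}$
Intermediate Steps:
$K = - \frac{1}{3}$ ($K = \frac{5 - 6}{3} = \frac{1}{3} \left(-1\right) = - \frac{1}{3} \approx -0.33333$)
$\frac{1}{-210419 + \left(-139 - 387\right) \left(K - 9 \left(3 - 3\right)\right)} = \frac{1}{-210419 + \left(-139 - 387\right) \left(- \frac{1}{3} - 9 \left(3 - 3\right)\right)} = \frac{1}{-210419 - 526 \left(- \frac{1}{3} - 9 \left(3 - 3\right)\right)} = \frac{1}{-210419 - 526 \left(- \frac{1}{3} - 0\right)} = \frac{1}{-210419 - 526 \left(- \frac{1}{3} + 0\right)} = \frac{1}{-210419 - - \frac{526}{3}} = \frac{1}{-210419 + \frac{526}{3}} = \frac{1}{- \frac{630731}{3}} = - \frac{3}{630731}$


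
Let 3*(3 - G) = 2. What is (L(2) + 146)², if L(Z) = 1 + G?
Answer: 200704/9 ≈ 22300.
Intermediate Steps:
G = 7/3 (G = 3 - ⅓*2 = 3 - ⅔ = 7/3 ≈ 2.3333)
L(Z) = 10/3 (L(Z) = 1 + 7/3 = 10/3)
(L(2) + 146)² = (10/3 + 146)² = (448/3)² = 200704/9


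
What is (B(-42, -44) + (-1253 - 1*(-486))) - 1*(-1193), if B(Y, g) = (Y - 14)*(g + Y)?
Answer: 5242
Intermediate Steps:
B(Y, g) = (-14 + Y)*(Y + g)
(B(-42, -44) + (-1253 - 1*(-486))) - 1*(-1193) = (((-42)² - 14*(-42) - 14*(-44) - 42*(-44)) + (-1253 - 1*(-486))) - 1*(-1193) = ((1764 + 588 + 616 + 1848) + (-1253 + 486)) + 1193 = (4816 - 767) + 1193 = 4049 + 1193 = 5242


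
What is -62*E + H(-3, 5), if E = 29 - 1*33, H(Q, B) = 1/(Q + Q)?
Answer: 1487/6 ≈ 247.83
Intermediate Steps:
H(Q, B) = 1/(2*Q)
E = -4 (E = 29 - 33 = -4)
-62*E + H(-3, 5) = -62*(-4) + (½)/(-3) = 248 + (½)*(-⅓) = 248 - ⅙ = 1487/6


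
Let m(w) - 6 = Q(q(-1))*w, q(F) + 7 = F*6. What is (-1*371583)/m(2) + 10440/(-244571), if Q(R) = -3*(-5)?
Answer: -10097644637/978284 ≈ -10322.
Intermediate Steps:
q(F) = -7 + 6*F (q(F) = -7 + F*6 = -7 + 6*F)
Q(R) = 15
m(w) = 6 + 15*w
(-1*371583)/m(2) + 10440/(-244571) = (-1*371583)/(6 + 15*2) + 10440/(-244571) = -371583/(6 + 30) + 10440*(-1/244571) = -371583/36 - 10440/244571 = -371583*1/36 - 10440/244571 = -41287/4 - 10440/244571 = -10097644637/978284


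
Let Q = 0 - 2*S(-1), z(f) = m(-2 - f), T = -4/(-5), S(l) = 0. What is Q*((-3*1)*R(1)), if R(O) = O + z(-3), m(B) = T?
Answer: 0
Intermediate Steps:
T = 4/5 (T = -4*(-1/5) = 4/5 ≈ 0.80000)
m(B) = 4/5
z(f) = 4/5
Q = 0 (Q = 0 - 2*0 = 0 + 0 = 0)
R(O) = 4/5 + O (R(O) = O + 4/5 = 4/5 + O)
Q*((-3*1)*R(1)) = 0*((-3*1)*(4/5 + 1)) = 0*(-3*9/5) = 0*(-27/5) = 0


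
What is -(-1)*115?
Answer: 115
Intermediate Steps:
-(-1)*115 = -1*(-115) = 115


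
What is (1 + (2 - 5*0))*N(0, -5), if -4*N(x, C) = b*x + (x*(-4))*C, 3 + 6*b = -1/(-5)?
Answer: 0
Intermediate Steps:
b = -7/15 (b = -1/2 + (-1/(-5))/6 = -1/2 + (-1*(-1/5))/6 = -1/2 + (1/6)*(1/5) = -1/2 + 1/30 = -7/15 ≈ -0.46667)
N(x, C) = 7*x/60 + C*x (N(x, C) = -(-7*x/15 + (x*(-4))*C)/4 = -(-7*x/15 + (-4*x)*C)/4 = -(-7*x/15 - 4*C*x)/4 = 7*x/60 + C*x)
(1 + (2 - 5*0))*N(0, -5) = (1 + (2 - 5*0))*((1/60)*0*(7 + 60*(-5))) = (1 + (2 + 0))*((1/60)*0*(7 - 300)) = (1 + 2)*((1/60)*0*(-293)) = 3*0 = 0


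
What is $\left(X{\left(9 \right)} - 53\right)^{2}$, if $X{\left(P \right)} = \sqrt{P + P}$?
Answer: $2827 - 318 \sqrt{2} \approx 2377.3$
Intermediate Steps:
$X{\left(P \right)} = \sqrt{2} \sqrt{P}$ ($X{\left(P \right)} = \sqrt{2 P} = \sqrt{2} \sqrt{P}$)
$\left(X{\left(9 \right)} - 53\right)^{2} = \left(\sqrt{2} \sqrt{9} - 53\right)^{2} = \left(\sqrt{2} \cdot 3 - 53\right)^{2} = \left(3 \sqrt{2} - 53\right)^{2} = \left(-53 + 3 \sqrt{2}\right)^{2}$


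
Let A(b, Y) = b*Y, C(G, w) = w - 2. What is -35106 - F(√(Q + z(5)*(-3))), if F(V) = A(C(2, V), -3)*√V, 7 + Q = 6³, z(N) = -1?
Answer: -35106 - 6*√2*53^(¼)*(1 - √53) ≈ -34962.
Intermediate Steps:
C(G, w) = -2 + w
A(b, Y) = Y*b
Q = 209 (Q = -7 + 6³ = -7 + 216 = 209)
F(V) = √V*(6 - 3*V) (F(V) = (-3*(-2 + V))*√V = (6 - 3*V)*√V = √V*(6 - 3*V))
-35106 - F(√(Q + z(5)*(-3))) = -35106 - 3*√(√(209 - 1*(-3)))*(2 - √(209 - 1*(-3))) = -35106 - 3*√(√(209 + 3))*(2 - √(209 + 3)) = -35106 - 3*√(√212)*(2 - √212) = -35106 - 3*√(2*√53)*(2 - 2*√53) = -35106 - 3*√2*53^(¼)*(2 - 2*√53)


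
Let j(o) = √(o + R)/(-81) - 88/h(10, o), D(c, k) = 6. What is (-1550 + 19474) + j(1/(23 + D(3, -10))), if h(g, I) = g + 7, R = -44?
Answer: 304620/17 - 5*I*√1479/2349 ≈ 17919.0 - 0.08186*I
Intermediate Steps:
h(g, I) = 7 + g
j(o) = -88/17 - √(-44 + o)/81 (j(o) = √(o - 44)/(-81) - 88/(7 + 10) = √(-44 + o)*(-1/81) - 88/17 = -√(-44 + o)/81 - 88*1/17 = -√(-44 + o)/81 - 88/17 = -88/17 - √(-44 + o)/81)
(-1550 + 19474) + j(1/(23 + D(3, -10))) = (-1550 + 19474) + (-88/17 - √(-44 + 1/(23 + 6))/81) = 17924 + (-88/17 - √(-44 + 1/29)/81) = 17924 + (-88/17 - 5*I*√1479/2349) = 304620/17 - 5*I*√1479/2349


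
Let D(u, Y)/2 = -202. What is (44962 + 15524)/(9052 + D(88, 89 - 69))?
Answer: 30243/4324 ≈ 6.9942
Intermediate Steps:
D(u, Y) = -404 (D(u, Y) = 2*(-202) = -404)
(44962 + 15524)/(9052 + D(88, 89 - 69)) = (44962 + 15524)/(9052 - 404) = 60486/8648 = 60486*(1/8648) = 30243/4324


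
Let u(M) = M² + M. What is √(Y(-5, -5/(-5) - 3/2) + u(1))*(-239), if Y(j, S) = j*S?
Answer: -717*√2/2 ≈ -507.00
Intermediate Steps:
u(M) = M + M²
Y(j, S) = S*j
√(Y(-5, -5/(-5) - 3/2) + u(1))*(-239) = √((-5/(-5) - 3/2)*(-5) + 1*(1 + 1))*(-239) = √((-5*(-⅕) - 3*½)*(-5) + 1*2)*(-239) = √((1 - 3/2)*(-5) + 2)*(-239) = √(-½*(-5) + 2)*(-239) = √(5/2 + 2)*(-239) = √(9/2)*(-239) = (3*√2/2)*(-239) = -717*√2/2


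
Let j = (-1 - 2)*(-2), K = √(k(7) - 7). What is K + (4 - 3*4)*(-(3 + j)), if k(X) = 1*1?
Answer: 72 + I*√6 ≈ 72.0 + 2.4495*I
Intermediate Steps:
k(X) = 1
K = I*√6 (K = √(1 - 7) = √(-6) = I*√6 ≈ 2.4495*I)
j = 6 (j = -3*(-2) = 6)
K + (4 - 3*4)*(-(3 + j)) = I*√6 + (4 - 3*4)*(-(3 + 6)) = I*√6 + (4 - 12)*(-1*9) = I*√6 - 8*(-9) = I*√6 + 72 = 72 + I*√6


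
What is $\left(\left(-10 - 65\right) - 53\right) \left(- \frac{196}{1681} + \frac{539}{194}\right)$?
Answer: $- \frac{55554240}{163057} \approx -340.7$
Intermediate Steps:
$\left(\left(-10 - 65\right) - 53\right) \left(- \frac{196}{1681} + \frac{539}{194}\right) = \left(-75 - 53\right) \left(\left(-196\right) \frac{1}{1681} + 539 \cdot \frac{1}{194}\right) = - 128 \left(- \frac{196}{1681} + \frac{539}{194}\right) = \left(-128\right) \frac{868035}{326114} = - \frac{55554240}{163057}$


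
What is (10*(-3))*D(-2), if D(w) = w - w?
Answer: 0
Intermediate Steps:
D(w) = 0
(10*(-3))*D(-2) = (10*(-3))*0 = -30*0 = 0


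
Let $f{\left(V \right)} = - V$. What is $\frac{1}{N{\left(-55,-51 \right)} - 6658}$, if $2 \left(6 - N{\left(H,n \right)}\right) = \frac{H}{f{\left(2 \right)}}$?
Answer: $- \frac{4}{26663} \approx -0.00015002$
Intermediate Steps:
$N{\left(H,n \right)} = 6 + \frac{H}{4}$ ($N{\left(H,n \right)} = 6 - \frac{H \frac{1}{\left(-1\right) 2}}{2} = 6 - \frac{H \frac{1}{-2}}{2} = 6 - \frac{H \left(- \frac{1}{2}\right)}{2} = 6 - \frac{\left(- \frac{1}{2}\right) H}{2} = 6 + \frac{H}{4}$)
$\frac{1}{N{\left(-55,-51 \right)} - 6658} = \frac{1}{\left(6 + \frac{1}{4} \left(-55\right)\right) - 6658} = \frac{1}{\left(6 - \frac{55}{4}\right) - 6658} = \frac{1}{- \frac{31}{4} - 6658} = \frac{1}{- \frac{26663}{4}} = - \frac{4}{26663}$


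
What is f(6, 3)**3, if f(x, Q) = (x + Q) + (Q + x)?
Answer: 5832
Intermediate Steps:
f(x, Q) = 2*Q + 2*x (f(x, Q) = (Q + x) + (Q + x) = 2*Q + 2*x)
f(6, 3)**3 = (2*3 + 2*6)**3 = (6 + 12)**3 = 18**3 = 5832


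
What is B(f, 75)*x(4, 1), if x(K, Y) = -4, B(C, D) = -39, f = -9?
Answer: 156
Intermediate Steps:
B(f, 75)*x(4, 1) = -39*(-4) = 156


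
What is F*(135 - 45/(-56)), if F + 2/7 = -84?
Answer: -2243475/196 ≈ -11446.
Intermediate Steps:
F = -590/7 (F = -2/7 - 84 = -590/7 ≈ -84.286)
F*(135 - 45/(-56)) = -590*(135 - 45/(-56))/7 = -590*(135 - 45*(-1/56))/7 = -590*(135 + 45/56)/7 = -590/7*7605/56 = -2243475/196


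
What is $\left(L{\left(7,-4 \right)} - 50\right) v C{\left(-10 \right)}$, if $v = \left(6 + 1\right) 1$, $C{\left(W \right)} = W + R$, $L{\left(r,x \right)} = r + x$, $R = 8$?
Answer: $658$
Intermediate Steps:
$C{\left(W \right)} = 8 + W$ ($C{\left(W \right)} = W + 8 = 8 + W$)
$v = 7$ ($v = 7 \cdot 1 = 7$)
$\left(L{\left(7,-4 \right)} - 50\right) v C{\left(-10 \right)} = \left(\left(7 - 4\right) - 50\right) 7 \left(8 - 10\right) = \left(3 - 50\right) 7 \left(-2\right) = \left(-47\right) 7 \left(-2\right) = \left(-329\right) \left(-2\right) = 658$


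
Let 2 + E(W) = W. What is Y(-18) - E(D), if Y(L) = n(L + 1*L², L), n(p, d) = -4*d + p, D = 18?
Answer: 362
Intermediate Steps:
n(p, d) = p - 4*d
Y(L) = L² - 3*L (Y(L) = (L + 1*L²) - 4*L = (L + L²) - 4*L = L² - 3*L)
E(W) = -2 + W
Y(-18) - E(D) = -18*(-3 - 18) - (-2 + 18) = -18*(-21) - 1*16 = 378 - 16 = 362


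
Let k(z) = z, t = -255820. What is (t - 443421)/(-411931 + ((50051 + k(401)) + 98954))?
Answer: 699241/262525 ≈ 2.6635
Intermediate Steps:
(t - 443421)/(-411931 + ((50051 + k(401)) + 98954)) = (-255820 - 443421)/(-411931 + ((50051 + 401) + 98954)) = -699241/(-411931 + (50452 + 98954)) = -699241/(-411931 + 149406) = -699241/(-262525) = -699241*(-1/262525) = 699241/262525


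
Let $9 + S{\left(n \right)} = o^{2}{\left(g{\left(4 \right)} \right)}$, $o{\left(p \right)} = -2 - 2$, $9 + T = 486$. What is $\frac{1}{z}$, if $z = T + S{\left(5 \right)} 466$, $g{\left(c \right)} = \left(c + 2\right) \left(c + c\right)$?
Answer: $\frac{1}{3739} \approx 0.00026745$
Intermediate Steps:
$T = 477$ ($T = -9 + 486 = 477$)
$g{\left(c \right)} = 2 c \left(2 + c\right)$ ($g{\left(c \right)} = \left(2 + c\right) 2 c = 2 c \left(2 + c\right)$)
$o{\left(p \right)} = -4$
$S{\left(n \right)} = 7$ ($S{\left(n \right)} = -9 + \left(-4\right)^{2} = -9 + 16 = 7$)
$z = 3739$ ($z = 477 + 7 \cdot 466 = 477 + 3262 = 3739$)
$\frac{1}{z} = \frac{1}{3739}$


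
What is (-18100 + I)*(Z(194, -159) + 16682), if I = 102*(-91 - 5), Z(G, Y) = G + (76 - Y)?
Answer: -477260012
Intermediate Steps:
Z(G, Y) = 76 + G - Y
I = -9792 (I = 102*(-96) = -9792)
(-18100 + I)*(Z(194, -159) + 16682) = (-18100 - 9792)*((76 + 194 - 1*(-159)) + 16682) = -27892*((76 + 194 + 159) + 16682) = -27892*(429 + 16682) = -27892*17111 = -477260012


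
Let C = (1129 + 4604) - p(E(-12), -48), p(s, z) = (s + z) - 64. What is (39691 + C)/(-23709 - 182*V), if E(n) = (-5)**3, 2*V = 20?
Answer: -6523/3647 ≈ -1.7886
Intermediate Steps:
V = 10 (V = (1/2)*20 = 10)
E(n) = -125
p(s, z) = -64 + s + z
C = 5970 (C = (1129 + 4604) - (-64 - 125 - 48) = 5733 - 1*(-237) = 5733 + 237 = 5970)
(39691 + C)/(-23709 - 182*V) = (39691 + 5970)/(-23709 - 182*10) = 45661/(-23709 - 1820) = 45661/(-25529) = 45661*(-1/25529) = -6523/3647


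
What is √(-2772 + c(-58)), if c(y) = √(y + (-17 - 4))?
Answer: √(-2772 + I*√79) ≈ 0.08441 + 52.65*I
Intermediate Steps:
c(y) = √(-21 + y) (c(y) = √(y - 21) = √(-21 + y))
√(-2772 + c(-58)) = √(-2772 + √(-21 - 58)) = √(-2772 + √(-79)) = √(-2772 + I*√79)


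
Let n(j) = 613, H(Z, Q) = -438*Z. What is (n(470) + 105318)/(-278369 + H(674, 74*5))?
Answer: -105931/573581 ≈ -0.18468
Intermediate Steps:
(n(470) + 105318)/(-278369 + H(674, 74*5)) = (613 + 105318)/(-278369 - 438*674) = 105931/(-278369 - 295212) = 105931/(-573581) = 105931*(-1/573581) = -105931/573581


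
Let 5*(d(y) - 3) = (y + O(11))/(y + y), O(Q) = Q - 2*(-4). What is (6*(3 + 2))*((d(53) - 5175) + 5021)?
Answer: -239874/53 ≈ -4525.9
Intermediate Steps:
O(Q) = 8 + Q (O(Q) = Q + 8 = 8 + Q)
d(y) = 3 + (19 + y)/(10*y) (d(y) = 3 + ((y + (8 + 11))/(y + y))/5 = 3 + ((y + 19)/((2*y)))/5 = 3 + ((19 + y)*(1/(2*y)))/5 = 3 + ((19 + y)/(2*y))/5 = 3 + (19 + y)/(10*y))
(6*(3 + 2))*((d(53) - 5175) + 5021) = (6*(3 + 2))*(((1/10)*(19 + 31*53)/53 - 5175) + 5021) = (6*5)*(((1/10)*(1/53)*(19 + 1643) - 5175) + 5021) = 30*(((1/10)*(1/53)*1662 - 5175) + 5021) = 30*((831/265 - 5175) + 5021) = 30*(-1370544/265 + 5021) = 30*(-39979/265) = -239874/53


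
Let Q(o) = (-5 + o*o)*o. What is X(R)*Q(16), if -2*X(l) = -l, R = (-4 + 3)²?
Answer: 2008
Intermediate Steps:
R = 1 (R = (-1)² = 1)
Q(o) = o*(-5 + o²) (Q(o) = (-5 + o²)*o = o*(-5 + o²))
X(l) = l/2 (X(l) = -(-1)*l/2 = l/2)
X(R)*Q(16) = ((½)*1)*(16*(-5 + 16²)) = (16*(-5 + 256))/2 = (16*251)/2 = (½)*4016 = 2008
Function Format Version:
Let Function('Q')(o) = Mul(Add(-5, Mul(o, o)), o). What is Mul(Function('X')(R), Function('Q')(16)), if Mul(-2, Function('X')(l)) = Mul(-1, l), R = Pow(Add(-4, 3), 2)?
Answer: 2008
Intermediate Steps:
R = 1 (R = Pow(-1, 2) = 1)
Function('Q')(o) = Mul(o, Add(-5, Pow(o, 2))) (Function('Q')(o) = Mul(Add(-5, Pow(o, 2)), o) = Mul(o, Add(-5, Pow(o, 2))))
Function('X')(l) = Mul(Rational(1, 2), l) (Function('X')(l) = Mul(Rational(-1, 2), Mul(-1, l)) = Mul(Rational(1, 2), l))
Mul(Function('X')(R), Function('Q')(16)) = Mul(Mul(Rational(1, 2), 1), Mul(16, Add(-5, Pow(16, 2)))) = Mul(Rational(1, 2), Mul(16, Add(-5, 256))) = Mul(Rational(1, 2), Mul(16, 251)) = Mul(Rational(1, 2), 4016) = 2008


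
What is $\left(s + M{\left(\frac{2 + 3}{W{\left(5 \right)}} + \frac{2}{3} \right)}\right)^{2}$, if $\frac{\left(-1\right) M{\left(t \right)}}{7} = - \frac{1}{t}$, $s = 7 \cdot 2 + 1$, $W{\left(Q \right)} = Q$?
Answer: $\frac{9216}{25} \approx 368.64$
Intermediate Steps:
$s = 15$ ($s = 14 + 1 = 15$)
$M{\left(t \right)} = \frac{7}{t}$ ($M{\left(t \right)} = - 7 \left(- \frac{1}{t}\right) = \frac{7}{t}$)
$\left(s + M{\left(\frac{2 + 3}{W{\left(5 \right)}} + \frac{2}{3} \right)}\right)^{2} = \left(15 + \frac{7}{\frac{2 + 3}{5} + \frac{2}{3}}\right)^{2} = \left(15 + \frac{7}{5 \cdot \frac{1}{5} + 2 \cdot \frac{1}{3}}\right)^{2} = \left(15 + \frac{7}{1 + \frac{2}{3}}\right)^{2} = \left(15 + \frac{7}{\frac{5}{3}}\right)^{2} = \left(15 + 7 \cdot \frac{3}{5}\right)^{2} = \left(15 + \frac{21}{5}\right)^{2} = \left(\frac{96}{5}\right)^{2} = \frac{9216}{25}$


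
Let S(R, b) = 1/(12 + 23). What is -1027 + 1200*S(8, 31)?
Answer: -6949/7 ≈ -992.71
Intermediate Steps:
S(R, b) = 1/35
-1027 + 1200*S(8, 31) = -1027 + 1200*(1/35) = -1027 + 240/7 = -6949/7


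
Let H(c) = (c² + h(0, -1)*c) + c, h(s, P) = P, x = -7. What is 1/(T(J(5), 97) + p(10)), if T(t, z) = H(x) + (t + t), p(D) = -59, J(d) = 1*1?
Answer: -⅛ ≈ -0.12500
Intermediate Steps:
J(d) = 1
H(c) = c² (H(c) = (c² - c) + c = c²)
T(t, z) = 49 + 2*t (T(t, z) = (-7)² + (t + t) = 49 + 2*t)
1/(T(J(5), 97) + p(10)) = 1/((49 + 2*1) - 59) = 1/((49 + 2) - 59) = 1/(51 - 59) = 1/(-8) = -⅛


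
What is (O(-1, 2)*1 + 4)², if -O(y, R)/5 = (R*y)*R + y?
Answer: 841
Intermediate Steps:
O(y, R) = -5*y - 5*y*R² (O(y, R) = -5*((R*y)*R + y) = -5*(y*R² + y) = -5*(y + y*R²) = -5*y - 5*y*R²)
(O(-1, 2)*1 + 4)² = (-5*(-1)*(1 + 2²)*1 + 4)² = (-5*(-1)*(1 + 4)*1 + 4)² = (-5*(-1)*5*1 + 4)² = (25*1 + 4)² = (25 + 4)² = 29² = 841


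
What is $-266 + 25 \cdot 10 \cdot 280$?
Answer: $69734$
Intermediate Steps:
$-266 + 25 \cdot 10 \cdot 280 = -266 + 250 \cdot 280 = -266 + 70000 = 69734$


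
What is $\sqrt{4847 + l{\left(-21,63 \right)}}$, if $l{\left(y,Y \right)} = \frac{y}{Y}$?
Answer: $\frac{2 \sqrt{10905}}{3} \approx 69.618$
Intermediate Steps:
$\sqrt{4847 + l{\left(-21,63 \right)}} = \sqrt{4847 - \frac{21}{63}} = \sqrt{4847 - \frac{1}{3}} = \sqrt{\frac{14540}{3}} = \frac{2 \sqrt{10905}}{3}$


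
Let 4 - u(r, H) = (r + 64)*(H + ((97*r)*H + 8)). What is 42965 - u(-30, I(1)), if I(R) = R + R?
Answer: -154579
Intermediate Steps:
I(R) = 2*R
u(r, H) = 4 - (64 + r)*(8 + H + 97*H*r) (u(r, H) = 4 - (r + 64)*(H + ((97*r)*H + 8)) = 4 - (64 + r)*(H + (97*H*r + 8)) = 4 - (64 + r)*(H + (8 + 97*H*r)) = 4 - (64 + r)*(8 + H + 97*H*r))
42965 - u(-30, I(1)) = 42965 - (-508 - 128 - 8*(-30) - 6209*2*1*(-30) - 97*2*1*(-30)²) = 42965 - (-508 - 64*2 + 240 - 6209*2*(-30) - 97*2*900) = 42965 - (-508 - 128 + 240 + 372540 - 174600) = 42965 - 1*197544 = 42965 - 197544 = -154579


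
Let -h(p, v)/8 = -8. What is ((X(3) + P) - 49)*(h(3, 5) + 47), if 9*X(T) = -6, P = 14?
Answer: -3959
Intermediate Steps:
h(p, v) = 64 (h(p, v) = -8*(-8) = 64)
X(T) = -2/3 (X(T) = (1/9)*(-6) = -2/3)
((X(3) + P) - 49)*(h(3, 5) + 47) = ((-2/3 + 14) - 49)*(64 + 47) = (40/3 - 49)*111 = -107/3*111 = -3959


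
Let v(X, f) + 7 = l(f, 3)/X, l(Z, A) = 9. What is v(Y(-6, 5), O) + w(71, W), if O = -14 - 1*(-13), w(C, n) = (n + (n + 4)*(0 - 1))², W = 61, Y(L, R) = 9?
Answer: 10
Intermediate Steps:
w(C, n) = 16 (w(C, n) = (n + (4 + n)*(-1))² = (n + (-4 - n))² = (-4)² = 16)
O = -1 (O = -14 + 13 = -1)
v(X, f) = -7 + 9/X
v(Y(-6, 5), O) + w(71, W) = (-7 + 9/9) + 16 = (-7 + 9*(⅑)) + 16 = (-7 + 1) + 16 = -6 + 16 = 10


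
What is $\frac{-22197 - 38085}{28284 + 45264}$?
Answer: $- \frac{3349}{4086} \approx -0.81963$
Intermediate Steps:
$\frac{-22197 - 38085}{28284 + 45264} = - \frac{60282}{73548} = \left(-60282\right) \frac{1}{73548} = - \frac{3349}{4086}$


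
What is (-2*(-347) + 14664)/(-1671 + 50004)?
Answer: 15358/48333 ≈ 0.31775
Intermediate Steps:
(-2*(-347) + 14664)/(-1671 + 50004) = (694 + 14664)/48333 = 15358*(1/48333) = 15358/48333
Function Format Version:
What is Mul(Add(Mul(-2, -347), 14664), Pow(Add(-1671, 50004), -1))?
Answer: Rational(15358, 48333) ≈ 0.31775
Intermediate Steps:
Mul(Add(Mul(-2, -347), 14664), Pow(Add(-1671, 50004), -1)) = Mul(Add(694, 14664), Pow(48333, -1)) = Mul(15358, Rational(1, 48333)) = Rational(15358, 48333)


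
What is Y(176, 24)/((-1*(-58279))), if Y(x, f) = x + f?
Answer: 200/58279 ≈ 0.0034318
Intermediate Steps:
Y(x, f) = f + x
Y(176, 24)/((-1*(-58279))) = (24 + 176)/((-1*(-58279))) = 200/58279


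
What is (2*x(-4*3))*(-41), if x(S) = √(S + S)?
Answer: -164*I*√6 ≈ -401.72*I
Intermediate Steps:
x(S) = √2*√S (x(S) = √(2*S) = √2*√S)
(2*x(-4*3))*(-41) = (2*(√2*√(-4*3)))*(-41) = (2*(√2*√(-12)))*(-41) = (2*(√2*(2*I*√3)))*(-41) = (2*(2*I*√6))*(-41) = (4*I*√6)*(-41) = -164*I*√6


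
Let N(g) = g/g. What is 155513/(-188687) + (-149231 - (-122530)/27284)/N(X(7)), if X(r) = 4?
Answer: -384121311365765/2574068054 ≈ -1.4923e+5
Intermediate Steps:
N(g) = 1
155513/(-188687) + (-149231 - (-122530)/27284)/N(X(7)) = 155513/(-188687) + (-149231 - (-122530)/27284)/1 = 155513*(-1/188687) + (-149231 - (-122530)/27284)*1 = -155513/188687 + (-149231 - 1*(-61265/13642))*1 = -155513/188687 + (-149231 + 61265/13642)*1 = -155513/188687 - 2035748037/13642*1 = -155513/188687 - 2035748037/13642 = -384121311365765/2574068054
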